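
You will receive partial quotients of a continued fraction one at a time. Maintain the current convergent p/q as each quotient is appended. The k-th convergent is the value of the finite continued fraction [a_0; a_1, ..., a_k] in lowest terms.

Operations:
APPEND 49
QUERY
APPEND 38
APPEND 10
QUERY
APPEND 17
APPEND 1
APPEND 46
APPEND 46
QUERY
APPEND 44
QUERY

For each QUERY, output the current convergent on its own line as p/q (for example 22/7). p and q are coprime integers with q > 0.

49/1
18679/381
730418621/14898522
32154290640/655858699

APPEND 49: p_0 = 49·1 + 0 = 49, q_0 = 49·0 + 1 = 1 → 49/1
APPEND 38: p_1 = 38·49 + 1 = 1863, q_1 = 38·1 + 0 = 38 → 1863/38
APPEND 10: p_2 = 10·1863 + 49 = 18679, q_2 = 10·38 + 1 = 381 → 18679/381
APPEND 17: p_3 = 17·18679 + 1863 = 319406, q_3 = 17·381 + 38 = 6515 → 319406/6515
APPEND 1: p_4 = 1·319406 + 18679 = 338085, q_4 = 1·6515 + 381 = 6896 → 338085/6896
APPEND 46: p_5 = 46·338085 + 319406 = 15871316, q_5 = 46·6896 + 6515 = 323731 → 15871316/323731
APPEND 46: p_6 = 46·15871316 + 338085 = 730418621, q_6 = 46·323731 + 6896 = 14898522 → 730418621/14898522
APPEND 44: p_7 = 44·730418621 + 15871316 = 32154290640, q_7 = 44·14898522 + 323731 = 655858699 → 32154290640/655858699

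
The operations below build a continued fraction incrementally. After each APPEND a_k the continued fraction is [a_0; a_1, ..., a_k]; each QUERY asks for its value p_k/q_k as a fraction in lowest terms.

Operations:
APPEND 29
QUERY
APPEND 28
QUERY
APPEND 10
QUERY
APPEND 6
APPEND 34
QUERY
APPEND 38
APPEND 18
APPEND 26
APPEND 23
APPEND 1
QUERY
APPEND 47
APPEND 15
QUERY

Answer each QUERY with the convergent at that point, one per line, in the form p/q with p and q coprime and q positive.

29/1
813/28
8159/281
1700237/58557
730025654927/25142443245
525892959641882/18112012641615

APPEND 29: p_0 = 29·1 + 0 = 29, q_0 = 29·0 + 1 = 1 → 29/1
APPEND 28: p_1 = 28·29 + 1 = 813, q_1 = 28·1 + 0 = 28 → 813/28
APPEND 10: p_2 = 10·813 + 29 = 8159, q_2 = 10·28 + 1 = 281 → 8159/281
APPEND 6: p_3 = 6·8159 + 813 = 49767, q_3 = 6·281 + 28 = 1714 → 49767/1714
APPEND 34: p_4 = 34·49767 + 8159 = 1700237, q_4 = 34·1714 + 281 = 58557 → 1700237/58557
APPEND 38: p_5 = 38·1700237 + 49767 = 64658773, q_5 = 38·58557 + 1714 = 2226880 → 64658773/2226880
APPEND 18: p_6 = 18·64658773 + 1700237 = 1165558151, q_6 = 18·2226880 + 58557 = 40142397 → 1165558151/40142397
APPEND 26: p_7 = 26·1165558151 + 64658773 = 30369170699, q_7 = 26·40142397 + 2226880 = 1045929202 → 30369170699/1045929202
APPEND 23: p_8 = 23·30369170699 + 1165558151 = 699656484228, q_8 = 23·1045929202 + 40142397 = 24096514043 → 699656484228/24096514043
APPEND 1: p_9 = 1·699656484228 + 30369170699 = 730025654927, q_9 = 1·24096514043 + 1045929202 = 25142443245 → 730025654927/25142443245
APPEND 47: p_10 = 47·730025654927 + 699656484228 = 35010862265797, q_10 = 47·25142443245 + 24096514043 = 1205791346558 → 35010862265797/1205791346558
APPEND 15: p_11 = 15·35010862265797 + 730025654927 = 525892959641882, q_11 = 15·1205791346558 + 25142443245 = 18112012641615 → 525892959641882/18112012641615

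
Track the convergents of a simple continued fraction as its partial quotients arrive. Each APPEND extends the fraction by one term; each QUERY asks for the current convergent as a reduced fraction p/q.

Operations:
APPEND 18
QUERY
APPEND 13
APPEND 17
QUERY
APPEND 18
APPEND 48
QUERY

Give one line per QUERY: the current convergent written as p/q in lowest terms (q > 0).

18/1
4013/222
3482525/192654

APPEND 18: p_0 = 18·1 + 0 = 18, q_0 = 18·0 + 1 = 1 → 18/1
APPEND 13: p_1 = 13·18 + 1 = 235, q_1 = 13·1 + 0 = 13 → 235/13
APPEND 17: p_2 = 17·235 + 18 = 4013, q_2 = 17·13 + 1 = 222 → 4013/222
APPEND 18: p_3 = 18·4013 + 235 = 72469, q_3 = 18·222 + 13 = 4009 → 72469/4009
APPEND 48: p_4 = 48·72469 + 4013 = 3482525, q_4 = 48·4009 + 222 = 192654 → 3482525/192654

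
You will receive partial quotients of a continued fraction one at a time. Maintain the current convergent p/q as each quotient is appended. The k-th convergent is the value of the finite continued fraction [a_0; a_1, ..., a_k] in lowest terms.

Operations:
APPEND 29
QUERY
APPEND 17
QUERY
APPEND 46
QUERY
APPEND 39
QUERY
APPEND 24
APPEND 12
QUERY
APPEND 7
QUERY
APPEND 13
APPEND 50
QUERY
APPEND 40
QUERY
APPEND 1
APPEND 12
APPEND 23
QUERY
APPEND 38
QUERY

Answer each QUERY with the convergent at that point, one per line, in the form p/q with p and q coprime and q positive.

APPEND 29: p_0 = 29·1 + 0 = 29, q_0 = 29·0 + 1 = 1 → 29/1
APPEND 17: p_1 = 17·29 + 1 = 494, q_1 = 17·1 + 0 = 17 → 494/17
APPEND 46: p_2 = 46·494 + 29 = 22753, q_2 = 46·17 + 1 = 783 → 22753/783
APPEND 39: p_3 = 39·22753 + 494 = 887861, q_3 = 39·783 + 17 = 30554 → 887861/30554
APPEND 24: p_4 = 24·887861 + 22753 = 21331417, q_4 = 24·30554 + 783 = 734079 → 21331417/734079
APPEND 12: p_5 = 12·21331417 + 887861 = 256864865, q_5 = 12·734079 + 30554 = 8839502 → 256864865/8839502
APPEND 7: p_6 = 7·256864865 + 21331417 = 1819385472, q_6 = 7·8839502 + 734079 = 62610593 → 1819385472/62610593
APPEND 13: p_7 = 13·1819385472 + 256864865 = 23908876001, q_7 = 13·62610593 + 8839502 = 822777211 → 23908876001/822777211
APPEND 50: p_8 = 50·23908876001 + 1819385472 = 1197263185522, q_8 = 50·822777211 + 62610593 = 41201471143 → 1197263185522/41201471143
APPEND 40: p_9 = 40·1197263185522 + 23908876001 = 47914436296881, q_9 = 40·41201471143 + 822777211 = 1648881622931 → 47914436296881/1648881622931
APPEND 1: p_10 = 1·47914436296881 + 1197263185522 = 49111699482403, q_10 = 1·1648881622931 + 41201471143 = 1690083094074 → 49111699482403/1690083094074
APPEND 12: p_11 = 12·49111699482403 + 47914436296881 = 637254830085717, q_11 = 12·1690083094074 + 1648881622931 = 21929878751819 → 637254830085717/21929878751819
APPEND 23: p_12 = 23·637254830085717 + 49111699482403 = 14705972791453894, q_12 = 23·21929878751819 + 1690083094074 = 506077294385911 → 14705972791453894/506077294385911
APPEND 38: p_13 = 38·14705972791453894 + 637254830085717 = 559464220905333689, q_13 = 38·506077294385911 + 21929878751819 = 19252867065416437 → 559464220905333689/19252867065416437

29/1
494/17
22753/783
887861/30554
256864865/8839502
1819385472/62610593
1197263185522/41201471143
47914436296881/1648881622931
14705972791453894/506077294385911
559464220905333689/19252867065416437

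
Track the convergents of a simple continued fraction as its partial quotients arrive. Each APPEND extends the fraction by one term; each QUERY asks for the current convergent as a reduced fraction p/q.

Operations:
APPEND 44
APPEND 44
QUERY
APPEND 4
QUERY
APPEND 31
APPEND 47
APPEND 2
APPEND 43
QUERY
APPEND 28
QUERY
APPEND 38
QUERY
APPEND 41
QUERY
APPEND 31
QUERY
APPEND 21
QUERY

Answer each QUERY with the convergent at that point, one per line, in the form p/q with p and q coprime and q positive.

1937/44
7792/177
1006774452/22869491
28212831695/640871547
1073094378862/24375988277
44025082365037/1000056390904
1365850647695009/31026124106301
28726888683960226/652548662623225

APPEND 44: p_0 = 44·1 + 0 = 44, q_0 = 44·0 + 1 = 1 → 44/1
APPEND 44: p_1 = 44·44 + 1 = 1937, q_1 = 44·1 + 0 = 44 → 1937/44
APPEND 4: p_2 = 4·1937 + 44 = 7792, q_2 = 4·44 + 1 = 177 → 7792/177
APPEND 31: p_3 = 31·7792 + 1937 = 243489, q_3 = 31·177 + 44 = 5531 → 243489/5531
APPEND 47: p_4 = 47·243489 + 7792 = 11451775, q_4 = 47·5531 + 177 = 260134 → 11451775/260134
APPEND 2: p_5 = 2·11451775 + 243489 = 23147039, q_5 = 2·260134 + 5531 = 525799 → 23147039/525799
APPEND 43: p_6 = 43·23147039 + 11451775 = 1006774452, q_6 = 43·525799 + 260134 = 22869491 → 1006774452/22869491
APPEND 28: p_7 = 28·1006774452 + 23147039 = 28212831695, q_7 = 28·22869491 + 525799 = 640871547 → 28212831695/640871547
APPEND 38: p_8 = 38·28212831695 + 1006774452 = 1073094378862, q_8 = 38·640871547 + 22869491 = 24375988277 → 1073094378862/24375988277
APPEND 41: p_9 = 41·1073094378862 + 28212831695 = 44025082365037, q_9 = 41·24375988277 + 640871547 = 1000056390904 → 44025082365037/1000056390904
APPEND 31: p_10 = 31·44025082365037 + 1073094378862 = 1365850647695009, q_10 = 31·1000056390904 + 24375988277 = 31026124106301 → 1365850647695009/31026124106301
APPEND 21: p_11 = 21·1365850647695009 + 44025082365037 = 28726888683960226, q_11 = 21·31026124106301 + 1000056390904 = 652548662623225 → 28726888683960226/652548662623225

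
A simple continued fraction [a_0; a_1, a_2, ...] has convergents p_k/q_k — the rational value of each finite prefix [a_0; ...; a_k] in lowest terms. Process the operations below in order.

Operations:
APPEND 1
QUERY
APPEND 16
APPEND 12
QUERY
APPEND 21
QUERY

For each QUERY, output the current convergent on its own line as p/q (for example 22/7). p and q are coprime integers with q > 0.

1/1
205/193
4322/4069

APPEND 1: p_0 = 1·1 + 0 = 1, q_0 = 1·0 + 1 = 1 → 1/1
APPEND 16: p_1 = 16·1 + 1 = 17, q_1 = 16·1 + 0 = 16 → 17/16
APPEND 12: p_2 = 12·17 + 1 = 205, q_2 = 12·16 + 1 = 193 → 205/193
APPEND 21: p_3 = 21·205 + 17 = 4322, q_3 = 21·193 + 16 = 4069 → 4322/4069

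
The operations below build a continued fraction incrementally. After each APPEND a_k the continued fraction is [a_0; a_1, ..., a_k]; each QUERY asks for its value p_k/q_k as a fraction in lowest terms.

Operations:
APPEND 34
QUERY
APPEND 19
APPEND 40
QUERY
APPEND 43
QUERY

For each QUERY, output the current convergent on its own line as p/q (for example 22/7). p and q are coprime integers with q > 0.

APPEND 34: p_0 = 34·1 + 0 = 34, q_0 = 34·0 + 1 = 1 → 34/1
APPEND 19: p_1 = 19·34 + 1 = 647, q_1 = 19·1 + 0 = 19 → 647/19
APPEND 40: p_2 = 40·647 + 34 = 25914, q_2 = 40·19 + 1 = 761 → 25914/761
APPEND 43: p_3 = 43·25914 + 647 = 1114949, q_3 = 43·761 + 19 = 32742 → 1114949/32742

34/1
25914/761
1114949/32742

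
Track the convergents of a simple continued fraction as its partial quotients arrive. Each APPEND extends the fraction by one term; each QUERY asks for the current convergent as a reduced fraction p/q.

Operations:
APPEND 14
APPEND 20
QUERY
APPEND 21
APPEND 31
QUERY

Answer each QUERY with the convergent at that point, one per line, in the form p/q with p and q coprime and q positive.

281/20
183646/13071

APPEND 14: p_0 = 14·1 + 0 = 14, q_0 = 14·0 + 1 = 1 → 14/1
APPEND 20: p_1 = 20·14 + 1 = 281, q_1 = 20·1 + 0 = 20 → 281/20
APPEND 21: p_2 = 21·281 + 14 = 5915, q_2 = 21·20 + 1 = 421 → 5915/421
APPEND 31: p_3 = 31·5915 + 281 = 183646, q_3 = 31·421 + 20 = 13071 → 183646/13071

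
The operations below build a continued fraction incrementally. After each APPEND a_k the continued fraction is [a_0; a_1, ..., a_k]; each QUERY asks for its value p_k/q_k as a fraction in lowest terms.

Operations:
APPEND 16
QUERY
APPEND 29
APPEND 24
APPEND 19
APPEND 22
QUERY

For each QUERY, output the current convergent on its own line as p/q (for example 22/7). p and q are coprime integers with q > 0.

APPEND 16: p_0 = 16·1 + 0 = 16, q_0 = 16·0 + 1 = 1 → 16/1
APPEND 29: p_1 = 29·16 + 1 = 465, q_1 = 29·1 + 0 = 29 → 465/29
APPEND 24: p_2 = 24·465 + 16 = 11176, q_2 = 24·29 + 1 = 697 → 11176/697
APPEND 19: p_3 = 19·11176 + 465 = 212809, q_3 = 19·697 + 29 = 13272 → 212809/13272
APPEND 22: p_4 = 22·212809 + 11176 = 4692974, q_4 = 22·13272 + 697 = 292681 → 4692974/292681

16/1
4692974/292681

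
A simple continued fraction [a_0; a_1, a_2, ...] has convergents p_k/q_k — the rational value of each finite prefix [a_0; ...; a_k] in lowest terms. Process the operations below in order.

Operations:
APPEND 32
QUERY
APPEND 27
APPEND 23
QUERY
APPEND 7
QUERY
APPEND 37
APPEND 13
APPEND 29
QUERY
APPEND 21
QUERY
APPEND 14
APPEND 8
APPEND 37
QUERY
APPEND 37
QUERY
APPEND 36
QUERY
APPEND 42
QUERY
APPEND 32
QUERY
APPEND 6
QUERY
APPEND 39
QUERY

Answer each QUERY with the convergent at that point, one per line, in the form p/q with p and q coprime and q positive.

APPEND 32: p_0 = 32·1 + 0 = 32, q_0 = 32·0 + 1 = 1 → 32/1
APPEND 27: p_1 = 27·32 + 1 = 865, q_1 = 27·1 + 0 = 27 → 865/27
APPEND 23: p_2 = 23·865 + 32 = 19927, q_2 = 23·27 + 1 = 622 → 19927/622
APPEND 7: p_3 = 7·19927 + 865 = 140354, q_3 = 7·622 + 27 = 4381 → 140354/4381
APPEND 37: p_4 = 37·140354 + 19927 = 5213025, q_4 = 37·4381 + 622 = 162719 → 5213025/162719
APPEND 13: p_5 = 13·5213025 + 140354 = 67909679, q_5 = 13·162719 + 4381 = 2119728 → 67909679/2119728
APPEND 29: p_6 = 29·67909679 + 5213025 = 1974593716, q_6 = 29·2119728 + 162719 = 61634831 → 1974593716/61634831
APPEND 21: p_7 = 21·1974593716 + 67909679 = 41534377715, q_7 = 21·61634831 + 2119728 = 1296451179 → 41534377715/1296451179
APPEND 14: p_8 = 14·41534377715 + 1974593716 = 583455881726, q_8 = 14·1296451179 + 61634831 = 18211951337 → 583455881726/18211951337
APPEND 8: p_9 = 8·583455881726 + 41534377715 = 4709181431523, q_9 = 8·18211951337 + 1296451179 = 146992061875 → 4709181431523/146992061875
APPEND 37: p_10 = 37·4709181431523 + 583455881726 = 174823168848077, q_10 = 37·146992061875 + 18211951337 = 5456918240712 → 174823168848077/5456918240712
APPEND 37: p_11 = 37·174823168848077 + 4709181431523 = 6473166428810372, q_11 = 37·5456918240712 + 146992061875 = 202052966968219 → 6473166428810372/202052966968219
APPEND 36: p_12 = 36·6473166428810372 + 174823168848077 = 233208814606021469, q_12 = 36·202052966968219 + 5456918240712 = 7279363729096596 → 233208814606021469/7279363729096596
APPEND 42: p_13 = 42·233208814606021469 + 6473166428810372 = 9801243379881712070, q_13 = 42·7279363729096596 + 202052966968219 = 305935329589025251 → 9801243379881712070/305935329589025251
APPEND 32: p_14 = 32·9801243379881712070 + 233208814606021469 = 313872996970820807709, q_14 = 32·305935329589025251 + 7279363729096596 = 9797209910577904628 → 313872996970820807709/9797209910577904628
APPEND 6: p_15 = 6·313872996970820807709 + 9801243379881712070 = 1893039225204806558324, q_15 = 6·9797209910577904628 + 305935329589025251 = 59089194793056453019 → 1893039225204806558324/59089194793056453019
APPEND 39: p_16 = 39·1893039225204806558324 + 313872996970820807709 = 74142402779958276582345, q_16 = 39·59089194793056453019 + 9797209910577904628 = 2314275806839779572369 → 74142402779958276582345/2314275806839779572369

32/1
19927/622
140354/4381
1974593716/61634831
41534377715/1296451179
174823168848077/5456918240712
6473166428810372/202052966968219
233208814606021469/7279363729096596
9801243379881712070/305935329589025251
313872996970820807709/9797209910577904628
1893039225204806558324/59089194793056453019
74142402779958276582345/2314275806839779572369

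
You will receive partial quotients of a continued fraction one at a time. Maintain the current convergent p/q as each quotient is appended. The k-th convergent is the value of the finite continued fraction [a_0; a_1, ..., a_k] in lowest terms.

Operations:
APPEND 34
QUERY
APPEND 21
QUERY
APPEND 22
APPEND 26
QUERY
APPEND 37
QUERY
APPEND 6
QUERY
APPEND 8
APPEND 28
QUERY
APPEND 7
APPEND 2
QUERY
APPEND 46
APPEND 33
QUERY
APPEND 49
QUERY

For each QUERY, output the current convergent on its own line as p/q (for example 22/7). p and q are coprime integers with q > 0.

34/1
715/21
410579/12059
15207187/446646
91653701/2691935
21047883961/618191463
317215133005/9316836197
486736546643821/14295801821354
23864830765289981/700927213033775

APPEND 34: p_0 = 34·1 + 0 = 34, q_0 = 34·0 + 1 = 1 → 34/1
APPEND 21: p_1 = 21·34 + 1 = 715, q_1 = 21·1 + 0 = 21 → 715/21
APPEND 22: p_2 = 22·715 + 34 = 15764, q_2 = 22·21 + 1 = 463 → 15764/463
APPEND 26: p_3 = 26·15764 + 715 = 410579, q_3 = 26·463 + 21 = 12059 → 410579/12059
APPEND 37: p_4 = 37·410579 + 15764 = 15207187, q_4 = 37·12059 + 463 = 446646 → 15207187/446646
APPEND 6: p_5 = 6·15207187 + 410579 = 91653701, q_5 = 6·446646 + 12059 = 2691935 → 91653701/2691935
APPEND 8: p_6 = 8·91653701 + 15207187 = 748436795, q_6 = 8·2691935 + 446646 = 21982126 → 748436795/21982126
APPEND 28: p_7 = 28·748436795 + 91653701 = 21047883961, q_7 = 28·21982126 + 2691935 = 618191463 → 21047883961/618191463
APPEND 7: p_8 = 7·21047883961 + 748436795 = 148083624522, q_8 = 7·618191463 + 21982126 = 4349322367 → 148083624522/4349322367
APPEND 2: p_9 = 2·148083624522 + 21047883961 = 317215133005, q_9 = 2·4349322367 + 618191463 = 9316836197 → 317215133005/9316836197
APPEND 46: p_10 = 46·317215133005 + 148083624522 = 14739979742752, q_10 = 46·9316836197 + 4349322367 = 432923787429 → 14739979742752/432923787429
APPEND 33: p_11 = 33·14739979742752 + 317215133005 = 486736546643821, q_11 = 33·432923787429 + 9316836197 = 14295801821354 → 486736546643821/14295801821354
APPEND 49: p_12 = 49·486736546643821 + 14739979742752 = 23864830765289981, q_12 = 49·14295801821354 + 432923787429 = 700927213033775 → 23864830765289981/700927213033775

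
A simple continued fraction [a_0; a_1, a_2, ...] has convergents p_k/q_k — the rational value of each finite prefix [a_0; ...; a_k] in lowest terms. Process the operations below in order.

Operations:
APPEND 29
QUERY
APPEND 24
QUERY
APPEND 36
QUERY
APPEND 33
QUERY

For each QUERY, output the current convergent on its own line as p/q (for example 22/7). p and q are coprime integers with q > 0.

29/1
697/24
25121/865
829690/28569

APPEND 29: p_0 = 29·1 + 0 = 29, q_0 = 29·0 + 1 = 1 → 29/1
APPEND 24: p_1 = 24·29 + 1 = 697, q_1 = 24·1 + 0 = 24 → 697/24
APPEND 36: p_2 = 36·697 + 29 = 25121, q_2 = 36·24 + 1 = 865 → 25121/865
APPEND 33: p_3 = 33·25121 + 697 = 829690, q_3 = 33·865 + 24 = 28569 → 829690/28569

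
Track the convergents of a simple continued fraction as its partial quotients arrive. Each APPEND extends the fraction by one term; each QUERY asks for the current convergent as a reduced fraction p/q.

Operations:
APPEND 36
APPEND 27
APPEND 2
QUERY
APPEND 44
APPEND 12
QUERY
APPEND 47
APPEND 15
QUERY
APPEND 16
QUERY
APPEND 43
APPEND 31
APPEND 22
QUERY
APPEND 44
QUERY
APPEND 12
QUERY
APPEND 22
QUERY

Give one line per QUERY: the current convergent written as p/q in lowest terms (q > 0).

1982/55
1060154/29419
749791439/20806519
12046578443/334289444
354573094571050/9839311901081
15617309540303771/433376310767949
187762287578216302/5210355041116469
4146387636261062415/115061187215330267

APPEND 36: p_0 = 36·1 + 0 = 36, q_0 = 36·0 + 1 = 1 → 36/1
APPEND 27: p_1 = 27·36 + 1 = 973, q_1 = 27·1 + 0 = 27 → 973/27
APPEND 2: p_2 = 2·973 + 36 = 1982, q_2 = 2·27 + 1 = 55 → 1982/55
APPEND 44: p_3 = 44·1982 + 973 = 88181, q_3 = 44·55 + 27 = 2447 → 88181/2447
APPEND 12: p_4 = 12·88181 + 1982 = 1060154, q_4 = 12·2447 + 55 = 29419 → 1060154/29419
APPEND 47: p_5 = 47·1060154 + 88181 = 49915419, q_5 = 47·29419 + 2447 = 1385140 → 49915419/1385140
APPEND 15: p_6 = 15·49915419 + 1060154 = 749791439, q_6 = 15·1385140 + 29419 = 20806519 → 749791439/20806519
APPEND 16: p_7 = 16·749791439 + 49915419 = 12046578443, q_7 = 16·20806519 + 1385140 = 334289444 → 12046578443/334289444
APPEND 43: p_8 = 43·12046578443 + 749791439 = 518752664488, q_8 = 43·334289444 + 20806519 = 14395252611 → 518752664488/14395252611
APPEND 31: p_9 = 31·518752664488 + 12046578443 = 16093379177571, q_9 = 31·14395252611 + 334289444 = 446587120385 → 16093379177571/446587120385
APPEND 22: p_10 = 22·16093379177571 + 518752664488 = 354573094571050, q_10 = 22·446587120385 + 14395252611 = 9839311901081 → 354573094571050/9839311901081
APPEND 44: p_11 = 44·354573094571050 + 16093379177571 = 15617309540303771, q_11 = 44·9839311901081 + 446587120385 = 433376310767949 → 15617309540303771/433376310767949
APPEND 12: p_12 = 12·15617309540303771 + 354573094571050 = 187762287578216302, q_12 = 12·433376310767949 + 9839311901081 = 5210355041116469 → 187762287578216302/5210355041116469
APPEND 22: p_13 = 22·187762287578216302 + 15617309540303771 = 4146387636261062415, q_13 = 22·5210355041116469 + 433376310767949 = 115061187215330267 → 4146387636261062415/115061187215330267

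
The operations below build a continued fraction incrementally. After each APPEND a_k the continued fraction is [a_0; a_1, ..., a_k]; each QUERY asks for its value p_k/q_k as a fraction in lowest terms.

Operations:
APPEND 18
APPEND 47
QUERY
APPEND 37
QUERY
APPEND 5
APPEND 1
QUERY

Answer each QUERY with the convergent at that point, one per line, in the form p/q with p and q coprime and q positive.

847/47
31357/1740
188989/10487

APPEND 18: p_0 = 18·1 + 0 = 18, q_0 = 18·0 + 1 = 1 → 18/1
APPEND 47: p_1 = 47·18 + 1 = 847, q_1 = 47·1 + 0 = 47 → 847/47
APPEND 37: p_2 = 37·847 + 18 = 31357, q_2 = 37·47 + 1 = 1740 → 31357/1740
APPEND 5: p_3 = 5·31357 + 847 = 157632, q_3 = 5·1740 + 47 = 8747 → 157632/8747
APPEND 1: p_4 = 1·157632 + 31357 = 188989, q_4 = 1·8747 + 1740 = 10487 → 188989/10487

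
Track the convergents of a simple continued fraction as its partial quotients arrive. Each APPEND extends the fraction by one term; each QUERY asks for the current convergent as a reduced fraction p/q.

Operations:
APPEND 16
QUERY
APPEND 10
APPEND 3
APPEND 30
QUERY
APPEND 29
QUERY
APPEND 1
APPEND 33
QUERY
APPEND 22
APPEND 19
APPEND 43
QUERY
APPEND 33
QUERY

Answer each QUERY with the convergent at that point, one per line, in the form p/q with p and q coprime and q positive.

APPEND 16: p_0 = 16·1 + 0 = 16, q_0 = 16·0 + 1 = 1 → 16/1
APPEND 10: p_1 = 10·16 + 1 = 161, q_1 = 10·1 + 0 = 10 → 161/10
APPEND 3: p_2 = 3·161 + 16 = 499, q_2 = 3·10 + 1 = 31 → 499/31
APPEND 30: p_3 = 30·499 + 161 = 15131, q_3 = 30·31 + 10 = 940 → 15131/940
APPEND 29: p_4 = 29·15131 + 499 = 439298, q_4 = 29·940 + 31 = 27291 → 439298/27291
APPEND 1: p_5 = 1·439298 + 15131 = 454429, q_5 = 1·27291 + 940 = 28231 → 454429/28231
APPEND 33: p_6 = 33·454429 + 439298 = 15435455, q_6 = 33·28231 + 27291 = 958914 → 15435455/958914
APPEND 22: p_7 = 22·15435455 + 454429 = 340034439, q_7 = 22·958914 + 28231 = 21124339 → 340034439/21124339
APPEND 19: p_8 = 19·340034439 + 15435455 = 6476089796, q_8 = 19·21124339 + 958914 = 402321355 → 6476089796/402321355
APPEND 43: p_9 = 43·6476089796 + 340034439 = 278811895667, q_9 = 43·402321355 + 21124339 = 17320942604 → 278811895667/17320942604
APPEND 33: p_10 = 33·278811895667 + 6476089796 = 9207268646807, q_10 = 33·17320942604 + 402321355 = 571993427287 → 9207268646807/571993427287

16/1
15131/940
439298/27291
15435455/958914
278811895667/17320942604
9207268646807/571993427287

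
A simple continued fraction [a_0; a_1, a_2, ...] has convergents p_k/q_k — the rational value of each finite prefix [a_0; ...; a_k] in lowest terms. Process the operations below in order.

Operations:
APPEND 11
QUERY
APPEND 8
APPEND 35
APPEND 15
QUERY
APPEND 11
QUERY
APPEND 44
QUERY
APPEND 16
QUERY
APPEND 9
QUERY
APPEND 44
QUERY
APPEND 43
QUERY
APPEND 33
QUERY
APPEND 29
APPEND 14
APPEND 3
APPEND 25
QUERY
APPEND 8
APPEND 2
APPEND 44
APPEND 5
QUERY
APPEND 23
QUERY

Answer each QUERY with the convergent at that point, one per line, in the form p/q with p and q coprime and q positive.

11/1
46979/4223
519895/46734
22922359/2060519
367277639/33015038
3328421110/299195861
146817806479/13197632922
6316494099707/567797411507
208591123096810/18750512212653
6610247845950295093/594203296497087144
25215782770436703523868/2266677679132306325565
584983581027250043830461/52584892479639194852398

APPEND 11: p_0 = 11·1 + 0 = 11, q_0 = 11·0 + 1 = 1 → 11/1
APPEND 8: p_1 = 8·11 + 1 = 89, q_1 = 8·1 + 0 = 8 → 89/8
APPEND 35: p_2 = 35·89 + 11 = 3126, q_2 = 35·8 + 1 = 281 → 3126/281
APPEND 15: p_3 = 15·3126 + 89 = 46979, q_3 = 15·281 + 8 = 4223 → 46979/4223
APPEND 11: p_4 = 11·46979 + 3126 = 519895, q_4 = 11·4223 + 281 = 46734 → 519895/46734
APPEND 44: p_5 = 44·519895 + 46979 = 22922359, q_5 = 44·46734 + 4223 = 2060519 → 22922359/2060519
APPEND 16: p_6 = 16·22922359 + 519895 = 367277639, q_6 = 16·2060519 + 46734 = 33015038 → 367277639/33015038
APPEND 9: p_7 = 9·367277639 + 22922359 = 3328421110, q_7 = 9·33015038 + 2060519 = 299195861 → 3328421110/299195861
APPEND 44: p_8 = 44·3328421110 + 367277639 = 146817806479, q_8 = 44·299195861 + 33015038 = 13197632922 → 146817806479/13197632922
APPEND 43: p_9 = 43·146817806479 + 3328421110 = 6316494099707, q_9 = 43·13197632922 + 299195861 = 567797411507 → 6316494099707/567797411507
APPEND 33: p_10 = 33·6316494099707 + 146817806479 = 208591123096810, q_10 = 33·567797411507 + 13197632922 = 18750512212653 → 208591123096810/18750512212653
APPEND 29: p_11 = 29·208591123096810 + 6316494099707 = 6055459063907197, q_11 = 29·18750512212653 + 567797411507 = 544332651578444 → 6055459063907197/544332651578444
APPEND 14: p_12 = 14·6055459063907197 + 208591123096810 = 84985018017797568, q_12 = 14·544332651578444 + 18750512212653 = 7639407634310869 → 84985018017797568/7639407634310869
APPEND 3: p_13 = 3·84985018017797568 + 6055459063907197 = 261010513117299901, q_13 = 3·7639407634310869 + 544332651578444 = 23462555554511051 → 261010513117299901/23462555554511051
APPEND 25: p_14 = 25·261010513117299901 + 84985018017797568 = 6610247845950295093, q_14 = 25·23462555554511051 + 7639407634310869 = 594203296497087144 → 6610247845950295093/594203296497087144
APPEND 8: p_15 = 8·6610247845950295093 + 261010513117299901 = 53142993280719660645, q_15 = 8·594203296497087144 + 23462555554511051 = 4777088927531208203 → 53142993280719660645/4777088927531208203
APPEND 2: p_16 = 2·53142993280719660645 + 6610247845950295093 = 112896234407389616383, q_16 = 2·4777088927531208203 + 594203296497087144 = 10148381151559503550 → 112896234407389616383/10148381151559503550
APPEND 44: p_17 = 44·112896234407389616383 + 53142993280719660645 = 5020577307205862781497, q_17 = 44·10148381151559503550 + 4777088927531208203 = 451305859596149364403 → 5020577307205862781497/451305859596149364403
APPEND 5: p_18 = 5·5020577307205862781497 + 112896234407389616383 = 25215782770436703523868, q_18 = 5·451305859596149364403 + 10148381151559503550 = 2266677679132306325565 → 25215782770436703523868/2266677679132306325565
APPEND 23: p_19 = 23·25215782770436703523868 + 5020577307205862781497 = 584983581027250043830461, q_19 = 23·2266677679132306325565 + 451305859596149364403 = 52584892479639194852398 → 584983581027250043830461/52584892479639194852398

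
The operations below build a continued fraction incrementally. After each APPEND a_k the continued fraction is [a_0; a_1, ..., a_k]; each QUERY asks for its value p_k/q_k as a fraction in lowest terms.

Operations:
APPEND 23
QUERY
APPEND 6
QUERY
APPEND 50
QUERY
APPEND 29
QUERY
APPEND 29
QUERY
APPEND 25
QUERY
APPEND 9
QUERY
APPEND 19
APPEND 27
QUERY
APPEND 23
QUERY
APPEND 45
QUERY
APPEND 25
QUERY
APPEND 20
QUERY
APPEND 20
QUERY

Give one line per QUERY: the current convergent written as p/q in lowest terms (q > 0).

23/1
139/6
6973/301
202356/8735
5875297/253616
147084781/6349135
1329638326/57395831
687405388651/29672883779
15835734151948/683573196841
713295442226311/30790466741624
17848221789809723/770445241737441
357677731238420771/15439695301490444
7171402846558225143/309564351271546321

APPEND 23: p_0 = 23·1 + 0 = 23, q_0 = 23·0 + 1 = 1 → 23/1
APPEND 6: p_1 = 6·23 + 1 = 139, q_1 = 6·1 + 0 = 6 → 139/6
APPEND 50: p_2 = 50·139 + 23 = 6973, q_2 = 50·6 + 1 = 301 → 6973/301
APPEND 29: p_3 = 29·6973 + 139 = 202356, q_3 = 29·301 + 6 = 8735 → 202356/8735
APPEND 29: p_4 = 29·202356 + 6973 = 5875297, q_4 = 29·8735 + 301 = 253616 → 5875297/253616
APPEND 25: p_5 = 25·5875297 + 202356 = 147084781, q_5 = 25·253616 + 8735 = 6349135 → 147084781/6349135
APPEND 9: p_6 = 9·147084781 + 5875297 = 1329638326, q_6 = 9·6349135 + 253616 = 57395831 → 1329638326/57395831
APPEND 19: p_7 = 19·1329638326 + 147084781 = 25410212975, q_7 = 19·57395831 + 6349135 = 1096869924 → 25410212975/1096869924
APPEND 27: p_8 = 27·25410212975 + 1329638326 = 687405388651, q_8 = 27·1096869924 + 57395831 = 29672883779 → 687405388651/29672883779
APPEND 23: p_9 = 23·687405388651 + 25410212975 = 15835734151948, q_9 = 23·29672883779 + 1096869924 = 683573196841 → 15835734151948/683573196841
APPEND 45: p_10 = 45·15835734151948 + 687405388651 = 713295442226311, q_10 = 45·683573196841 + 29672883779 = 30790466741624 → 713295442226311/30790466741624
APPEND 25: p_11 = 25·713295442226311 + 15835734151948 = 17848221789809723, q_11 = 25·30790466741624 + 683573196841 = 770445241737441 → 17848221789809723/770445241737441
APPEND 20: p_12 = 20·17848221789809723 + 713295442226311 = 357677731238420771, q_12 = 20·770445241737441 + 30790466741624 = 15439695301490444 → 357677731238420771/15439695301490444
APPEND 20: p_13 = 20·357677731238420771 + 17848221789809723 = 7171402846558225143, q_13 = 20·15439695301490444 + 770445241737441 = 309564351271546321 → 7171402846558225143/309564351271546321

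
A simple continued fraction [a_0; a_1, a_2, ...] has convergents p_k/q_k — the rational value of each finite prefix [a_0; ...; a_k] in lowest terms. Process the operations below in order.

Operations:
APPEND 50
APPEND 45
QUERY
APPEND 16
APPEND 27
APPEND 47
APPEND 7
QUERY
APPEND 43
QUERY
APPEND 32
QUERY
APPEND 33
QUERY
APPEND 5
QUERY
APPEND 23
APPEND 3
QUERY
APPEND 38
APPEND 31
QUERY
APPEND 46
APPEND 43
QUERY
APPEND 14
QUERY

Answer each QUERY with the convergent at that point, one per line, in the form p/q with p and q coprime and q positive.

APPEND 50: p_0 = 50·1 + 0 = 50, q_0 = 50·0 + 1 = 1 → 50/1
APPEND 45: p_1 = 45·50 + 1 = 2251, q_1 = 45·1 + 0 = 45 → 2251/45
APPEND 16: p_2 = 16·2251 + 50 = 36066, q_2 = 16·45 + 1 = 721 → 36066/721
APPEND 27: p_3 = 27·36066 + 2251 = 976033, q_3 = 27·721 + 45 = 19512 → 976033/19512
APPEND 47: p_4 = 47·976033 + 36066 = 45909617, q_4 = 47·19512 + 721 = 917785 → 45909617/917785
APPEND 7: p_5 = 7·45909617 + 976033 = 322343352, q_5 = 7·917785 + 19512 = 6444007 → 322343352/6444007
APPEND 43: p_6 = 43·322343352 + 45909617 = 13906673753, q_6 = 43·6444007 + 917785 = 278010086 → 13906673753/278010086
APPEND 32: p_7 = 32·13906673753 + 322343352 = 445335903448, q_7 = 32·278010086 + 6444007 = 8902766759 → 445335903448/8902766759
APPEND 33: p_8 = 33·445335903448 + 13906673753 = 14709991487537, q_8 = 33·8902766759 + 278010086 = 294069313133 → 14709991487537/294069313133
APPEND 5: p_9 = 5·14709991487537 + 445335903448 = 73995293341133, q_9 = 5·294069313133 + 8902766759 = 1479249332424 → 73995293341133/1479249332424
APPEND 23: p_10 = 23·73995293341133 + 14709991487537 = 1716601738333596, q_10 = 23·1479249332424 + 294069313133 = 34316803958885 → 1716601738333596/34316803958885
APPEND 3: p_11 = 3·1716601738333596 + 73995293341133 = 5223800508341921, q_11 = 3·34316803958885 + 1479249332424 = 104429661209079 → 5223800508341921/104429661209079
APPEND 38: p_12 = 38·5223800508341921 + 1716601738333596 = 200221021055326594, q_12 = 38·104429661209079 + 34316803958885 = 4002643929903887 → 200221021055326594/4002643929903887
APPEND 31: p_13 = 31·200221021055326594 + 5223800508341921 = 6212075453223466335, q_13 = 31·4002643929903887 + 104429661209079 = 124186391488229576 → 6212075453223466335/124186391488229576
APPEND 46: p_14 = 46·6212075453223466335 + 200221021055326594 = 285955691869334778004, q_14 = 46·124186391488229576 + 4002643929903887 = 5716576652388464383 → 285955691869334778004/5716576652388464383
APPEND 43: p_15 = 43·285955691869334778004 + 6212075453223466335 = 12302306825834618920507, q_15 = 43·5716576652388464383 + 124186391488229576 = 245936982444192198045 → 12302306825834618920507/245936982444192198045
APPEND 14: p_16 = 14·12302306825834618920507 + 285955691869334778004 = 172518251253553999665102, q_16 = 14·245936982444192198045 + 5716576652388464383 = 3448834330871079237013 → 172518251253553999665102/3448834330871079237013

2251/45
322343352/6444007
13906673753/278010086
445335903448/8902766759
14709991487537/294069313133
73995293341133/1479249332424
5223800508341921/104429661209079
6212075453223466335/124186391488229576
12302306825834618920507/245936982444192198045
172518251253553999665102/3448834330871079237013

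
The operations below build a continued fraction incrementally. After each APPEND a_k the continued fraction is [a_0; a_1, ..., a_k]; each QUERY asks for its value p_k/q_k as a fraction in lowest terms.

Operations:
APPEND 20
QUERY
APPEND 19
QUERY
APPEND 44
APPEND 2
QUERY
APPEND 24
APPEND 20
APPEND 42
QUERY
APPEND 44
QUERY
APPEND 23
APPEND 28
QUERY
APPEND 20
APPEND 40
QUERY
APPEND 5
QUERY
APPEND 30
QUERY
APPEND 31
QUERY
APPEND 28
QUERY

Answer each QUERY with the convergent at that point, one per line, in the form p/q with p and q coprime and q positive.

20/1
381/19
33949/1693
700767818/34946535
30850449141/1538478613
19918161194849/993297208365
15982857560996489/797047862085725
80313361289977486/4005140674550559
2425383696260321069/120951268098602495
75267207945359930625/3753494451731227904
2109907206166338378569/105218795916572983807

APPEND 20: p_0 = 20·1 + 0 = 20, q_0 = 20·0 + 1 = 1 → 20/1
APPEND 19: p_1 = 19·20 + 1 = 381, q_1 = 19·1 + 0 = 19 → 381/19
APPEND 44: p_2 = 44·381 + 20 = 16784, q_2 = 44·19 + 1 = 837 → 16784/837
APPEND 2: p_3 = 2·16784 + 381 = 33949, q_3 = 2·837 + 19 = 1693 → 33949/1693
APPEND 24: p_4 = 24·33949 + 16784 = 831560, q_4 = 24·1693 + 837 = 41469 → 831560/41469
APPEND 20: p_5 = 20·831560 + 33949 = 16665149, q_5 = 20·41469 + 1693 = 831073 → 16665149/831073
APPEND 42: p_6 = 42·16665149 + 831560 = 700767818, q_6 = 42·831073 + 41469 = 34946535 → 700767818/34946535
APPEND 44: p_7 = 44·700767818 + 16665149 = 30850449141, q_7 = 44·34946535 + 831073 = 1538478613 → 30850449141/1538478613
APPEND 23: p_8 = 23·30850449141 + 700767818 = 710261098061, q_8 = 23·1538478613 + 34946535 = 35419954634 → 710261098061/35419954634
APPEND 28: p_9 = 28·710261098061 + 30850449141 = 19918161194849, q_9 = 28·35419954634 + 1538478613 = 993297208365 → 19918161194849/993297208365
APPEND 20: p_10 = 20·19918161194849 + 710261098061 = 399073484995041, q_10 = 20·993297208365 + 35419954634 = 19901364121934 → 399073484995041/19901364121934
APPEND 40: p_11 = 40·399073484995041 + 19918161194849 = 15982857560996489, q_11 = 40·19901364121934 + 993297208365 = 797047862085725 → 15982857560996489/797047862085725
APPEND 5: p_12 = 5·15982857560996489 + 399073484995041 = 80313361289977486, q_12 = 5·797047862085725 + 19901364121934 = 4005140674550559 → 80313361289977486/4005140674550559
APPEND 30: p_13 = 30·80313361289977486 + 15982857560996489 = 2425383696260321069, q_13 = 30·4005140674550559 + 797047862085725 = 120951268098602495 → 2425383696260321069/120951268098602495
APPEND 31: p_14 = 31·2425383696260321069 + 80313361289977486 = 75267207945359930625, q_14 = 31·120951268098602495 + 4005140674550559 = 3753494451731227904 → 75267207945359930625/3753494451731227904
APPEND 28: p_15 = 28·75267207945359930625 + 2425383696260321069 = 2109907206166338378569, q_15 = 28·3753494451731227904 + 120951268098602495 = 105218795916572983807 → 2109907206166338378569/105218795916572983807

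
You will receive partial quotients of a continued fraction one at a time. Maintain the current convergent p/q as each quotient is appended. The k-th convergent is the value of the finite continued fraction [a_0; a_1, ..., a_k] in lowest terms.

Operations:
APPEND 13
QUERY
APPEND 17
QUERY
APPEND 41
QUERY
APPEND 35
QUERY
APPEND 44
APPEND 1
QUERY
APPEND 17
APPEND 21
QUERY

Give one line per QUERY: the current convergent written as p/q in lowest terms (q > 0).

APPEND 13: p_0 = 13·1 + 0 = 13, q_0 = 13·0 + 1 = 1 → 13/1
APPEND 17: p_1 = 17·13 + 1 = 222, q_1 = 17·1 + 0 = 17 → 222/17
APPEND 41: p_2 = 41·222 + 13 = 9115, q_2 = 41·17 + 1 = 698 → 9115/698
APPEND 35: p_3 = 35·9115 + 222 = 319247, q_3 = 35·698 + 17 = 24447 → 319247/24447
APPEND 44: p_4 = 44·319247 + 9115 = 14055983, q_4 = 44·24447 + 698 = 1076366 → 14055983/1076366
APPEND 1: p_5 = 1·14055983 + 319247 = 14375230, q_5 = 1·1076366 + 24447 = 1100813 → 14375230/1100813
APPEND 17: p_6 = 17·14375230 + 14055983 = 258434893, q_6 = 17·1100813 + 1076366 = 19790187 → 258434893/19790187
APPEND 21: p_7 = 21·258434893 + 14375230 = 5441507983, q_7 = 21·19790187 + 1100813 = 416694740 → 5441507983/416694740

13/1
222/17
9115/698
319247/24447
14375230/1100813
5441507983/416694740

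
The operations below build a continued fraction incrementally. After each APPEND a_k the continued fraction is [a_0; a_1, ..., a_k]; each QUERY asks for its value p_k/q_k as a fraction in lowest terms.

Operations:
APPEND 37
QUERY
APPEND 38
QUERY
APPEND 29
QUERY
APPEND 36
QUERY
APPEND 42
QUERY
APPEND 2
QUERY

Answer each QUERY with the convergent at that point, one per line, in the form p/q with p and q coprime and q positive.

APPEND 37: p_0 = 37·1 + 0 = 37, q_0 = 37·0 + 1 = 1 → 37/1
APPEND 38: p_1 = 38·37 + 1 = 1407, q_1 = 38·1 + 0 = 38 → 1407/38
APPEND 29: p_2 = 29·1407 + 37 = 40840, q_2 = 29·38 + 1 = 1103 → 40840/1103
APPEND 36: p_3 = 36·40840 + 1407 = 1471647, q_3 = 36·1103 + 38 = 39746 → 1471647/39746
APPEND 42: p_4 = 42·1471647 + 40840 = 61850014, q_4 = 42·39746 + 1103 = 1670435 → 61850014/1670435
APPEND 2: p_5 = 2·61850014 + 1471647 = 125171675, q_5 = 2·1670435 + 39746 = 3380616 → 125171675/3380616

37/1
1407/38
40840/1103
1471647/39746
61850014/1670435
125171675/3380616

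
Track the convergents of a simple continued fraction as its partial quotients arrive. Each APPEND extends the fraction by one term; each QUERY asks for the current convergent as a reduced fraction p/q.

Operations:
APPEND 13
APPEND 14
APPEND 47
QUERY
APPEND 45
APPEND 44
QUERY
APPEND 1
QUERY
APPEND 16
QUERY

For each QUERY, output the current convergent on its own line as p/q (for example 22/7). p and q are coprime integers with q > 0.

8614/659
17072386/1306095
17460199/1335764
296435570/22678319

APPEND 13: p_0 = 13·1 + 0 = 13, q_0 = 13·0 + 1 = 1 → 13/1
APPEND 14: p_1 = 14·13 + 1 = 183, q_1 = 14·1 + 0 = 14 → 183/14
APPEND 47: p_2 = 47·183 + 13 = 8614, q_2 = 47·14 + 1 = 659 → 8614/659
APPEND 45: p_3 = 45·8614 + 183 = 387813, q_3 = 45·659 + 14 = 29669 → 387813/29669
APPEND 44: p_4 = 44·387813 + 8614 = 17072386, q_4 = 44·29669 + 659 = 1306095 → 17072386/1306095
APPEND 1: p_5 = 1·17072386 + 387813 = 17460199, q_5 = 1·1306095 + 29669 = 1335764 → 17460199/1335764
APPEND 16: p_6 = 16·17460199 + 17072386 = 296435570, q_6 = 16·1335764 + 1306095 = 22678319 → 296435570/22678319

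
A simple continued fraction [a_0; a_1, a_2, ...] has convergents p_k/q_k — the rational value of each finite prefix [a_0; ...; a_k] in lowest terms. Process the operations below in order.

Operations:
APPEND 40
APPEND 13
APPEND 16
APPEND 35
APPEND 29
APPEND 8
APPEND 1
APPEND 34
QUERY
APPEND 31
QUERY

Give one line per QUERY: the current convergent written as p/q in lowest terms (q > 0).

2687168085/67050874
83379230441/2080498911

APPEND 40: p_0 = 40·1 + 0 = 40, q_0 = 40·0 + 1 = 1 → 40/1
APPEND 13: p_1 = 13·40 + 1 = 521, q_1 = 13·1 + 0 = 13 → 521/13
APPEND 16: p_2 = 16·521 + 40 = 8376, q_2 = 16·13 + 1 = 209 → 8376/209
APPEND 35: p_3 = 35·8376 + 521 = 293681, q_3 = 35·209 + 13 = 7328 → 293681/7328
APPEND 29: p_4 = 29·293681 + 8376 = 8525125, q_4 = 29·7328 + 209 = 212721 → 8525125/212721
APPEND 8: p_5 = 8·8525125 + 293681 = 68494681, q_5 = 8·212721 + 7328 = 1709096 → 68494681/1709096
APPEND 1: p_6 = 1·68494681 + 8525125 = 77019806, q_6 = 1·1709096 + 212721 = 1921817 → 77019806/1921817
APPEND 34: p_7 = 34·77019806 + 68494681 = 2687168085, q_7 = 34·1921817 + 1709096 = 67050874 → 2687168085/67050874
APPEND 31: p_8 = 31·2687168085 + 77019806 = 83379230441, q_8 = 31·67050874 + 1921817 = 2080498911 → 83379230441/2080498911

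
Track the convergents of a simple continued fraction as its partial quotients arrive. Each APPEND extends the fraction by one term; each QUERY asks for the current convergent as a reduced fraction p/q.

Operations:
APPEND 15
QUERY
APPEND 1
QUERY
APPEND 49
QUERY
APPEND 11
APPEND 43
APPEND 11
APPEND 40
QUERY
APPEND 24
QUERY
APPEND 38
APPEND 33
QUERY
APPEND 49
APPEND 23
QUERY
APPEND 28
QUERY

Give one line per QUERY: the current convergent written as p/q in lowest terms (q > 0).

APPEND 15: p_0 = 15·1 + 0 = 15, q_0 = 15·0 + 1 = 1 → 15/1
APPEND 1: p_1 = 1·15 + 1 = 16, q_1 = 1·1 + 0 = 1 → 16/1
APPEND 49: p_2 = 49·16 + 15 = 799, q_2 = 49·1 + 1 = 50 → 799/50
APPEND 11: p_3 = 11·799 + 16 = 8805, q_3 = 11·50 + 1 = 551 → 8805/551
APPEND 43: p_4 = 43·8805 + 799 = 379414, q_4 = 43·551 + 50 = 23743 → 379414/23743
APPEND 11: p_5 = 11·379414 + 8805 = 4182359, q_5 = 11·23743 + 551 = 261724 → 4182359/261724
APPEND 40: p_6 = 40·4182359 + 379414 = 167673774, q_6 = 40·261724 + 23743 = 10492703 → 167673774/10492703
APPEND 24: p_7 = 24·167673774 + 4182359 = 4028352935, q_7 = 24·10492703 + 261724 = 252086596 → 4028352935/252086596
APPEND 38: p_8 = 38·4028352935 + 167673774 = 153245085304, q_8 = 38·252086596 + 10492703 = 9589783351 → 153245085304/9589783351
APPEND 33: p_9 = 33·153245085304 + 4028352935 = 5061116167967, q_9 = 33·9589783351 + 252086596 = 316714937179 → 5061116167967/316714937179
APPEND 49: p_10 = 49·5061116167967 + 153245085304 = 248147937315687, q_10 = 49·316714937179 + 9589783351 = 15528621705122 → 248147937315687/15528621705122
APPEND 23: p_11 = 23·248147937315687 + 5061116167967 = 5712463674428768, q_11 = 23·15528621705122 + 316714937179 = 357475014154985 → 5712463674428768/357475014154985
APPEND 28: p_12 = 28·5712463674428768 + 248147937315687 = 160197130821321191, q_12 = 28·357475014154985 + 15528621705122 = 10024829018044702 → 160197130821321191/10024829018044702

15/1
16/1
799/50
167673774/10492703
4028352935/252086596
5061116167967/316714937179
5712463674428768/357475014154985
160197130821321191/10024829018044702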